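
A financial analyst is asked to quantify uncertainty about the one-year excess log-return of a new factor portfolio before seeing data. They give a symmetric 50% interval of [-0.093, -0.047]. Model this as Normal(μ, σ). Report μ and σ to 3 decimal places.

A symmetric 50% interval runs μ ± z·σ with z = 0.6745.
Half-width = 0.023, so σ = 0.023/0.6745 = 0.034.
μ is the interval midpoint, -0.070.

μ = -0.070, σ = 0.034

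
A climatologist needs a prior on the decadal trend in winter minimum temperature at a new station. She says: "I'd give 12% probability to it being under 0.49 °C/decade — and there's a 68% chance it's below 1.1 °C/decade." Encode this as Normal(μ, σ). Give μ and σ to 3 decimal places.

μ = 0.926, σ = 0.371

For Normal(μ,σ), the p-quantile is μ + z_p·σ. Here z_{0.12} = -1.175, z_{0.68} = 0.4677.
So 0.49 = μ − 1.175σ and 1.1 = μ + 0.4677σ.
Subtracting: σ = (1.1 − 0.49)/(0.4677 − (-1.175)) = 0.371.
Then μ = 0.49 − (-1.175)·0.371 = 0.926.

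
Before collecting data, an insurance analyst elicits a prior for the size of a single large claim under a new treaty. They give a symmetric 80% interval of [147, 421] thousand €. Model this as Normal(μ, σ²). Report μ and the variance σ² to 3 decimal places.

A symmetric 80% interval runs μ ± z·σ with z = 1.282.
Half-width = 137, so σ = 137/1.282 = 106.9017 and σ² = 11427.967.
μ is the interval midpoint, 284.000.

μ = 284.000, σ² = 11427.967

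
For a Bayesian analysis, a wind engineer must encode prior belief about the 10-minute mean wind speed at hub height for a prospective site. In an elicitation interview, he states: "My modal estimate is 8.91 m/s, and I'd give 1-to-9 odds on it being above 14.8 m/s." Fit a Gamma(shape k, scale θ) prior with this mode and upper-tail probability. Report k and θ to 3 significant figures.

k ≈ 8.33, θ ≈ 1.22

Gamma(k,θ) with k>1 has mode (k−1)θ, so θ = 8.91/(k−1).
Need P(X < 14.8) = 0.9 with θ tied to k this way. Start at k = 2, θ = 8.91: P(X<14.8) ≈ 0.495.
Too low — raise k to concentrate. Iterating converges to k ≈ 8.33.
Then θ = 8.91/(8.33−1) ≈ 1.22.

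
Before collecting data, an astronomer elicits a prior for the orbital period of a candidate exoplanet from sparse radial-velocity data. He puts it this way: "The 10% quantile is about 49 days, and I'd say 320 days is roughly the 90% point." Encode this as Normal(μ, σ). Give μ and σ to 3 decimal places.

μ = 184.500, σ = 105.731

For Normal(μ,σ), the p-quantile is μ + z_p·σ. Here z_{0.1} = -1.282, z_{0.9} = 1.282.
So 49 = μ − 1.282σ and 320 = μ + 1.282σ.
Subtracting: σ = (320 − 49)/(1.282 − (-1.282)) = 105.731.
Then μ = 49 − (-1.282)·105.731 = 184.500.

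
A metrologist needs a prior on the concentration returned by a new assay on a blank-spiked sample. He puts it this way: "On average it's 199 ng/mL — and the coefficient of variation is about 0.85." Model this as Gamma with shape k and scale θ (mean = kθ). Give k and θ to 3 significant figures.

For Gamma(k, scale θ): mean = kθ, variance = kθ², so CV = 1/√k.
CV = 0.85, hence k = 1/CV² = 1.38.
Then θ = mean/k = 199/1.38 = 144.

k ≈ 1.38, θ ≈ 144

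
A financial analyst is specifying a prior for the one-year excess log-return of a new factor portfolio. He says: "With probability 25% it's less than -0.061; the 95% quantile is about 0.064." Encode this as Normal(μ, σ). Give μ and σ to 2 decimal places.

μ = -0.02, σ = 0.05

For Normal(μ,σ), the p-quantile is μ + z_p·σ. Here z_{0.25} = -0.6745, z_{0.95} = 1.645.
So -0.061 = μ − 0.6745σ and 0.064 = μ + 1.645σ.
Subtracting: σ = (0.064 − -0.061)/(1.645 − (-0.6745)) = 0.05.
Then μ = -0.061 − (-0.6745)·0.05 = -0.02.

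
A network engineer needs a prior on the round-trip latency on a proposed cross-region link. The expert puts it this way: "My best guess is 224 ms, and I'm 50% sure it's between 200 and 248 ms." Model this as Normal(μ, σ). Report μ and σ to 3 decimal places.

μ = 224.000, σ = 35.582

A symmetric 50% interval runs μ ± z·σ with z = 0.6745.
Half-width = 24, so σ = 24/0.6745 = 35.582.
μ is the stated best guess, 224.000.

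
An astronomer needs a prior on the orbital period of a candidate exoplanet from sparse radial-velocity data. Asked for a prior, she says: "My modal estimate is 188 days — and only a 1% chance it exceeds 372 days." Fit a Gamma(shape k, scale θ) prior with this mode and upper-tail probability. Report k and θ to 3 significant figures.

k ≈ 11.6, θ ≈ 17.8

Gamma(k,θ) with k>1 has mode (k−1)θ, so θ = 188/(k−1).
Need P(X < 372) = 0.99 with θ tied to k this way. Start at k = 2, θ = 188: P(X<372) ≈ 0.588.
Too low — raise k to concentrate. Iterating converges to k ≈ 11.6.
Then θ = 188/(11.6−1) ≈ 17.8.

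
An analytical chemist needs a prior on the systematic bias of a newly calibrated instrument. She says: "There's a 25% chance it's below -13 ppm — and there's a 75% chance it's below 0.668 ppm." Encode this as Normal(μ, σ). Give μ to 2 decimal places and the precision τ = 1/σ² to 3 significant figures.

The p-quantile of Normal(μ,σ) is μ + z_p·σ, with z_{0.25} = -0.6745 and z_{0.75} = 0.6745.
Eliminate σ: μ = (z₂·x₁ − z₁·x₂)/(z₂ − z₁) = (0.6745·-13 − (-0.6745)·0.668)/1.349 = -6.17.
Then σ = (x₂ − x₁)/(z₂ − z₁) = (0.668 − -13)/1.349 = 10.13.
Precision τ = 1/σ² = 1/10.13² = 0.00974.

μ = -6.17, τ = 0.00974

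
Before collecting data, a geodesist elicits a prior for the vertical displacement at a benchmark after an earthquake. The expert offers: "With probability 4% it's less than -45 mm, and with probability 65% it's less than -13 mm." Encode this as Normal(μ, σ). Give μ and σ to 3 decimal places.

For Normal(μ,σ), the p-quantile is μ + z_p·σ. Here z_{0.04} = -1.751, z_{0.65} = 0.3853.
So -45 = μ − 1.751σ and -13 = μ + 0.3853σ.
Subtracting: σ = (-13 − -45)/(0.3853 − (-1.751)) = 14.981.
Then μ = -45 − (-1.751)·14.981 = -18.773.

μ = -18.773, σ = 14.981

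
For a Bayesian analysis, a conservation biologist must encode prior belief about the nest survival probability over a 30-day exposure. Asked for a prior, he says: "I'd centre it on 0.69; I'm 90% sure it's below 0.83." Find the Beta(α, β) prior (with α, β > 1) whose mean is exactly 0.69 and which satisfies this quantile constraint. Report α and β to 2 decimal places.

α ≈ 11.06, β ≈ 4.97

With mean 0.69 fixed, write α = 0.69s, β = 0.31s where s = α+β.
Need P(θ < 0.83) = 0.9 under Beta(0.69s, 0.31s). Normal approximation: (q−m)/√(m(1−m)/s) ≈ z_{0.9} = 1.28, so s ≈ 0.69·0.31·(1.28)²/(0.83−0.69)² = 17.9.
At s = 17.9: P(θ<0.83) ≈ 0.914. Adjusting to match 0.9 gives s ≈ 16.03.
So α = 0.69·16.03 ≈ 11.06, β = 0.31·16.03 ≈ 4.97.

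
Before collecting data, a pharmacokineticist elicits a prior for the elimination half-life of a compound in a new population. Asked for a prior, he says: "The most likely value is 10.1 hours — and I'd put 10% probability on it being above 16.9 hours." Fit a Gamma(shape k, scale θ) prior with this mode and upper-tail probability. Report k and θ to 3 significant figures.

Gamma(k,θ) with k>1 has mode (k−1)θ, so θ = 10.1/(k−1).
Need P(X < 16.9) = 0.9 with θ tied to k this way. Start at k = 2, θ = 10.1: P(X<16.9) ≈ 0.498.
Too low — raise k to concentrate. Iterating converges to k ≈ 8.13.
Then θ = 10.1/(8.13−1) ≈ 1.42.

k ≈ 8.13, θ ≈ 1.42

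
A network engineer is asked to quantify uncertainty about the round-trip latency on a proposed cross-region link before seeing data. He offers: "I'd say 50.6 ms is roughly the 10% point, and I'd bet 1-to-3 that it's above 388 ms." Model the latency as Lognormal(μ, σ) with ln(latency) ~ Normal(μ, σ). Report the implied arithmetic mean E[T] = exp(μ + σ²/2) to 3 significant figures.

E[T] ≈ 331 ms

If T ~ Lognormal(μ,σ) then ln T ~ Normal(μ,σ), so the p-quantile of ln T is μ + z_p·σ.
ln(50.6) = 3.924 and ln(388) = 5.961; z_{0.1} = -1.282, z_{0.75} = 0.6745.
σ = (5.961 − 3.924)/(0.6745 − (-1.282)) = 1.041.
μ = 3.924 − (-1.282)·1.041 = 5.259.
E[T] = exp(μ + σ²/2) = exp(5.259 + 0.5423) = 331 ms.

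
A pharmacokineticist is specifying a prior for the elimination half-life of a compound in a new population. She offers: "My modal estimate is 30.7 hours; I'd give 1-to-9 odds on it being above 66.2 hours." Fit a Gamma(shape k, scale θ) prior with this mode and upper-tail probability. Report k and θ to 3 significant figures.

Gamma(k,θ) with k>1 has mode (k−1)θ, so θ = 30.7/(k−1).
Need P(X < 66.2) = 0.9 with θ tied to k this way. Start at k = 2, θ = 30.7: P(X<66.2) ≈ 0.635.
Too low — raise k to concentrate. Iterating converges to k ≈ 4.26.
Then θ = 30.7/(4.26−1) ≈ 9.43.

k ≈ 4.26, θ ≈ 9.43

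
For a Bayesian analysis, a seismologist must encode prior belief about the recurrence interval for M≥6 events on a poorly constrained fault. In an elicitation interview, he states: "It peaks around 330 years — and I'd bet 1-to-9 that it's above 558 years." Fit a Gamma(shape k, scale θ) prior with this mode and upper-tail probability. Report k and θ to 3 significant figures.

Gamma(k,θ) with k>1 has mode (k−1)θ, so θ = 330/(k−1).
Need P(X < 558) = 0.9 with θ tied to k this way. Start at k = 2, θ = 330: P(X<558) ≈ 0.504.
Too low — raise k to concentrate. Iterating converges to k ≈ 7.86.
Then θ = 330/(7.86−1) ≈ 48.1.

k ≈ 7.86, θ ≈ 48.1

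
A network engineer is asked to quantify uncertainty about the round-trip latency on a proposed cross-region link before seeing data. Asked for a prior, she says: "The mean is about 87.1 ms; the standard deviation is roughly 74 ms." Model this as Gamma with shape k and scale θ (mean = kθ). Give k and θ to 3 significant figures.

For Gamma(k, scale θ): mean = kθ, variance = kθ², so CV = 1/√k.
CV = SD/mean = 74/87.1 = 0.8496, hence k = 1/CV² = 1.39.
Then θ = mean/k = 87.1/1.39 = 62.9.

k ≈ 1.39, θ ≈ 62.9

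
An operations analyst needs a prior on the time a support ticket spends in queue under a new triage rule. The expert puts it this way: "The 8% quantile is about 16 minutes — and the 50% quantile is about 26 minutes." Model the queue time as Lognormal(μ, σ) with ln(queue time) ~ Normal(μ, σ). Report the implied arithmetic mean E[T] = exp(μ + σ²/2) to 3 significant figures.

E[T] ≈ 27.6 minutes

If T ~ Lognormal(μ,σ) then ln T ~ Normal(μ,σ), so the p-quantile of ln T is μ + z_p·σ.
ln(16) = 2.773 and ln(26) = 3.258; z_{0.08} = -1.405, z_{0.5} = 0.
σ = (3.258 − 2.773)/(0 − (-1.405)) = 0.346.
μ = 2.773 − (-1.405)·0.346 = 3.258.
E[T] = exp(μ + σ²/2) = exp(3.258 + 0.0597) = 27.6 minutes.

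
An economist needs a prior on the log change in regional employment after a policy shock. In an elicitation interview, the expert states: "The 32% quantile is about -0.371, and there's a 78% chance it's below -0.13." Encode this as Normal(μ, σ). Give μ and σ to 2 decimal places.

The p-quantile of Normal(μ,σ) is μ + z_p·σ, with z_{0.32} = -0.4677 and z_{0.78} = 0.7722.
Eliminate σ: μ = (z₂·x₁ − z₁·x₂)/(z₂ − z₁) = (0.7722·-0.371 − (-0.4677)·-0.13)/1.24 = -0.28.
Then σ = (x₂ − x₁)/(z₂ − z₁) = (-0.13 − -0.371)/1.24 = 0.19.

μ = -0.28, σ = 0.19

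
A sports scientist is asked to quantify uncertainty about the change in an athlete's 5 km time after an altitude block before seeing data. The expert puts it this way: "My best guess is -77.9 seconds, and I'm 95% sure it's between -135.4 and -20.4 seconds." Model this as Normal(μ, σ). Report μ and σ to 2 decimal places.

μ = -77.90, σ = 29.34

A symmetric 95% interval runs μ ± z·σ with z = 1.96.
Half-width = 57.5, so σ = 57.5/1.96 = 29.34.
μ is the stated best guess, -77.90.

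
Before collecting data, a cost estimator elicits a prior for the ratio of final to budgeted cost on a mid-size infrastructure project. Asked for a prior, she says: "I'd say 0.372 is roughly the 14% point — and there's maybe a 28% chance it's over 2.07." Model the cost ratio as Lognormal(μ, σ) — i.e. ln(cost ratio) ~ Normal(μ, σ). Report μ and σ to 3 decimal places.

μ ≈ 0.126, σ ≈ 1.032

If T ~ Lognormal(μ,σ) then ln T ~ Normal(μ,σ), so the p-quantile of ln T is μ + z_p·σ.
ln(0.372) = -0.9889 and ln(2.07) = 0.7275; z_{0.14} = -1.08, z_{0.72} = 0.5828.
σ = (0.7275 − -0.9889)/(0.5828 − (-1.08)) = 1.032.
μ = -0.9889 − (-1.08)·1.032 = 0.126.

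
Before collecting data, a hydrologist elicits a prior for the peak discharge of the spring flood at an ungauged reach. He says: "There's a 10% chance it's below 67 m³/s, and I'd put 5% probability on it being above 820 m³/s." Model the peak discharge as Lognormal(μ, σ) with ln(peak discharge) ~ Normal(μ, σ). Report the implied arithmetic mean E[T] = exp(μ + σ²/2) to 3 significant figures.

If T ~ Lognormal(μ,σ) then ln T ~ Normal(μ,σ), so the p-quantile of ln T is μ + z_p·σ.
ln(67) = 4.205 and ln(820) = 6.709; z_{0.1} = -1.282, z_{0.95} = 1.645.
σ = (6.709 − 4.205)/(1.645 − (-1.282)) = 0.856.
μ = 4.205 − (-1.282)·0.856 = 5.302.
E[T] = exp(μ + σ²/2) = exp(5.302 + 0.3663) = 289 m³/s.

E[T] ≈ 289 m³/s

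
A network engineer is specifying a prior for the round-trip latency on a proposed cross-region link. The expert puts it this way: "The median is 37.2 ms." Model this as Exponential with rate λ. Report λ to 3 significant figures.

Exponential median = ln 2 / λ, so λ = ln 2 / 37.2 = 0.0186.

λ ≈ 0.0186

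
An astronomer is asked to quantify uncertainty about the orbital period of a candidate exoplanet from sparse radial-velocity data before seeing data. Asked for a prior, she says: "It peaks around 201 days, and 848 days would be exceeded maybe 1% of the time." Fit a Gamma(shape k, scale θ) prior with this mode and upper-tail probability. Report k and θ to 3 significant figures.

Gamma(k,θ) with k>1 has mode (k−1)θ, so θ = 201/(k−1).
Need P(X < 848) = 0.99 with θ tied to k this way. Start at k = 2, θ = 201: P(X<848) ≈ 0.923.
Too low — raise k to concentrate. Iterating converges to k ≈ 2.99.
Then θ = 201/(2.99−1) ≈ 101.

k ≈ 2.99, θ ≈ 101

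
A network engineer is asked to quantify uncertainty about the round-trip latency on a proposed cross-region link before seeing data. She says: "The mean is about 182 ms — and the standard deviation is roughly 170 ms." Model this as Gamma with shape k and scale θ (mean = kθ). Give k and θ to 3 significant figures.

k ≈ 1.15, θ ≈ 159

For Gamma(k, scale θ): mean = kθ, variance = kθ², so CV = 1/√k.
CV = SD/mean = 170/182 = 0.9341, hence k = 1/CV² = 1.15.
Then θ = mean/k = 182/1.15 = 159.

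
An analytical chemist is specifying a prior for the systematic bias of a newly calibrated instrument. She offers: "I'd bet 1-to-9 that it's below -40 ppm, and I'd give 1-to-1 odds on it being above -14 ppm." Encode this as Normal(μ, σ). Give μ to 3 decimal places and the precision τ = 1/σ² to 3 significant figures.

μ = -14.000, τ = 0.00243

The p-quantile of Normal(μ,σ) is μ + z_p·σ, with z_{0.1} = -1.282 and z_{0.5} = 0.
Eliminate σ: μ = (z₂·x₁ − z₁·x₂)/(z₂ − z₁) = (0·-40 − (-1.282)·-14)/1.282 = -14.000.
Then σ = (x₂ − x₁)/(z₂ − z₁) = (-14 − -40)/1.282 = 20.288.
Precision τ = 1/σ² = 1/20.29² = 0.00243.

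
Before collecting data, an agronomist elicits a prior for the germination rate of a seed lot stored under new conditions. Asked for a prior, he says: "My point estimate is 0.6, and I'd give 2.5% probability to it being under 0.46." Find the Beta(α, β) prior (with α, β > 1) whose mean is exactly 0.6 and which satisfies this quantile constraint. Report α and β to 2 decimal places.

With mean 0.6 fixed, write α = 0.6s, β = 0.4s where s = α+β.
Need P(θ < 0.46) = 0.025 under Beta(0.6s, 0.4s). Normal approximation: (q−m)/√(m(1−m)/s) ≈ z_{0.025} = -1.96, so s ≈ 0.6·0.4·(-1.96)²/(0.46−0.6)² = 47.0.
At s = 47.0: P(θ<0.46) ≈ 0.027. Adjusting to match 0.025 gives s ≈ 48.31.
So α = 0.6·48.31 ≈ 28.99, β = 0.4·48.31 ≈ 19.32.

α ≈ 28.99, β ≈ 19.32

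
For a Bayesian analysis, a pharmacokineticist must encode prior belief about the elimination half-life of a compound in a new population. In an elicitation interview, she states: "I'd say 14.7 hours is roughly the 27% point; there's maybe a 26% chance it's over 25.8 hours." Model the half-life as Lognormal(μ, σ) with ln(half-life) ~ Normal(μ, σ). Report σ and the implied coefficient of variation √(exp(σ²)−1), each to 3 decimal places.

σ ≈ 0.448, CV ≈ 0.471

If T ~ Lognormal(μ,σ) then ln T ~ Normal(μ,σ), so the p-quantile of ln T is μ + z_p·σ.
ln(14.7) = 2.688 and ln(25.8) = 3.25; z_{0.27} = -0.6128, z_{0.74} = 0.6433.
σ = (3.25 − 2.688)/(0.6433 − (-0.6128)) = 0.448.
μ = 2.688 − (-0.6128)·0.448 = 2.962.
CV = √(exp(σ²)−1) = √(exp(0.2005)−1) = 0.471.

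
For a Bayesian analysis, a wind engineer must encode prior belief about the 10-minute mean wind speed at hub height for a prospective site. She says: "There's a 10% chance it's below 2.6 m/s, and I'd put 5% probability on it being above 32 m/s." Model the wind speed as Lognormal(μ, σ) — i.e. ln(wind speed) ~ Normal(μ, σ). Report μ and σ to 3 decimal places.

If T ~ Lognormal(μ,σ) then ln T ~ Normal(μ,σ), so the p-quantile of ln T is μ + z_p·σ.
ln(2.6) = 0.9555 and ln(32) = 3.466; z_{0.1} = -1.282, z_{0.95} = 1.645.
σ = (3.466 − 0.9555)/(1.645 − (-1.282)) = 0.858.
μ = 0.9555 − (-1.282)·0.858 = 2.055.

μ ≈ 2.055, σ ≈ 0.858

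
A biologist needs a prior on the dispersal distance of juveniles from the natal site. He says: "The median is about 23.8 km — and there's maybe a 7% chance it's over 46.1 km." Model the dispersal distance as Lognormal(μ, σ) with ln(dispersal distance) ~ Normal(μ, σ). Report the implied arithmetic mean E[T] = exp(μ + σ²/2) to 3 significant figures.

E[T] ≈ 26.3 km

If T ~ Lognormal(μ,σ) then ln T ~ Normal(μ,σ), so the p-quantile of ln T is μ + z_p·σ.
ln(23.8) = 3.17 and ln(46.1) = 3.831; z_{0.5} = 0, z_{0.93} = 1.476.
σ = (3.831 − 3.17)/(1.476 − (0)) = 0.448.
μ = 3.17 − (0)·0.448 = 3.170.
E[T] = exp(μ + σ²/2) = exp(3.170 + 0.1003) = 26.3 km.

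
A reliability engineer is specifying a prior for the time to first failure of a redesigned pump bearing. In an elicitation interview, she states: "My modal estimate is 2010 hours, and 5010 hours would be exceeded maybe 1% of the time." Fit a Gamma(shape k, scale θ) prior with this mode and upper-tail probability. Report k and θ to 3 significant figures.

Gamma(k,θ) with k>1 has mode (k−1)θ, so θ = 2010/(k−1).
Need P(X < 5010) = 0.99 with θ tied to k this way. Start at k = 2, θ = 2010: P(X<5010) ≈ 0.711.
Too low — raise k to concentrate. Iterating converges to k ≈ 6.63.
Then θ = 2010/(6.63−1) ≈ 357.

k ≈ 6.63, θ ≈ 357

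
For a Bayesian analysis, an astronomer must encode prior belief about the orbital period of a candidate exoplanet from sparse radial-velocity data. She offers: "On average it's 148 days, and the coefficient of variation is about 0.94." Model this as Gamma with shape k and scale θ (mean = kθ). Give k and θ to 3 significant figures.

k ≈ 1.13, θ ≈ 131

For Gamma(k, scale θ): mean = kθ, variance = kθ², so CV = 1/√k.
CV = 0.94, hence k = 1/CV² = 1.13.
Then θ = mean/k = 148/1.13 = 131.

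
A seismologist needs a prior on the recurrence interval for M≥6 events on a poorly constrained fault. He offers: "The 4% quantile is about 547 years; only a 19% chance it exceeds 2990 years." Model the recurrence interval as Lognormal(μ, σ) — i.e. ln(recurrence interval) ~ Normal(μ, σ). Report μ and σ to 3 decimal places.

If T ~ Lognormal(μ,σ) then ln T ~ Normal(μ,σ), so the p-quantile of ln T is μ + z_p·σ.
ln(547) = 6.304 and ln(2990) = 8.003; z_{0.04} = -1.751, z_{0.81} = 0.8779.
σ = (8.003 − 6.304)/(0.8779 − (-1.751)) = 0.646.
μ = 6.304 − (-1.751)·0.646 = 7.436.

μ ≈ 7.436, σ ≈ 0.646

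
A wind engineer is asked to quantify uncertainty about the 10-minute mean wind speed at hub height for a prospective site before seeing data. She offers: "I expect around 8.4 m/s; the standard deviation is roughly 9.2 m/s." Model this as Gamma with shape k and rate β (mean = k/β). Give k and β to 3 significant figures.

k ≈ 0.834, β ≈ 0.0992

For Gamma(k, rate β): mean = k/β, variance = k/β², so CV = 1/√k.
CV = SD/mean = 9.2/8.4 = 1.095, hence k = 1/CV² = 0.834.
Then β = k/mean = 0.834/8.4 = 0.0992.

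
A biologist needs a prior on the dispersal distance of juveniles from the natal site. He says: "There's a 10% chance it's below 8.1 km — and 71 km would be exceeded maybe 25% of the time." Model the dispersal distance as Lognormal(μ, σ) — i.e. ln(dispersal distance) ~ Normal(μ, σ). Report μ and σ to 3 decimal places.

μ ≈ 3.514, σ ≈ 1.110

If T ~ Lognormal(μ,σ) then ln T ~ Normal(μ,σ), so the p-quantile of ln T is μ + z_p·σ.
ln(8.1) = 2.092 and ln(71) = 4.263; z_{0.1} = -1.282, z_{0.75} = 0.6745.
σ = (4.263 − 2.092)/(0.6745 − (-1.282)) = 1.110.
μ = 2.092 − (-1.282)·1.110 = 3.514.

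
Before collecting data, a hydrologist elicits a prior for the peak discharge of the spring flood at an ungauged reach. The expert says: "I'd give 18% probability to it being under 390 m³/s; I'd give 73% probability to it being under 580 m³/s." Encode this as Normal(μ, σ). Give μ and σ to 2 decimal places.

For Normal(μ,σ), the p-quantile is μ + z_p·σ. Here z_{0.18} = -0.9154, z_{0.73} = 0.6128.
So 390 = μ − 0.9154σ and 580 = μ + 0.6128σ.
Subtracting: σ = (580 − 390)/(0.6128 − (-0.9154)) = 124.33.
Then μ = 390 − (-0.9154)·124.33 = 503.81.

μ = 503.81, σ = 124.33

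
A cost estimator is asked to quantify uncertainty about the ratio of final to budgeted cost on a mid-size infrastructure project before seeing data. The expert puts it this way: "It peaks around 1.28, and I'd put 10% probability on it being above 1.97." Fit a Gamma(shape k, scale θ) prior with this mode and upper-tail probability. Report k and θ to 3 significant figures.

Gamma(k,θ) with k>1 has mode (k−1)θ, so θ = 1.28/(k−1).
Need P(X < 1.97) = 0.9 with θ tied to k this way. Start at k = 2, θ = 1.28: P(X<1.97) ≈ 0.455.
Too low — raise k to concentrate. Iterating converges to k ≈ 11.
Then θ = 1.28/(11−1) ≈ 0.127.

k ≈ 11, θ ≈ 0.127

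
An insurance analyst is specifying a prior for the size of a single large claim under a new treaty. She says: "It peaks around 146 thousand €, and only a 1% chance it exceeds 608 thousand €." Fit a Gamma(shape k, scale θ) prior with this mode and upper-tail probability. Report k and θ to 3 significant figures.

k ≈ 3.03, θ ≈ 71.9

Gamma(k,θ) with k>1 has mode (k−1)θ, so θ = 146/(k−1).
Need P(X < 608) = 0.99 with θ tied to k this way. Start at k = 2, θ = 146: P(X<608) ≈ 0.920.
Too low — raise k to concentrate. Iterating converges to k ≈ 3.03.
Then θ = 146/(3.03−1) ≈ 71.9.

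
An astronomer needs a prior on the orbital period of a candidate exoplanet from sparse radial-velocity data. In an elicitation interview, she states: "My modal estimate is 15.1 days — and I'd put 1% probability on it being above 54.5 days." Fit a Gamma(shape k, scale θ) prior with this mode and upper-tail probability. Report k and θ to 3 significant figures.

k ≈ 3.61, θ ≈ 5.79

Gamma(k,θ) with k>1 has mode (k−1)θ, so θ = 15.1/(k−1).
Need P(X < 54.5) = 0.99 with θ tied to k this way. Start at k = 2, θ = 15.1: P(X<54.5) ≈ 0.875.
Too low — raise k to concentrate. Iterating converges to k ≈ 3.61.
Then θ = 15.1/(3.61−1) ≈ 5.79.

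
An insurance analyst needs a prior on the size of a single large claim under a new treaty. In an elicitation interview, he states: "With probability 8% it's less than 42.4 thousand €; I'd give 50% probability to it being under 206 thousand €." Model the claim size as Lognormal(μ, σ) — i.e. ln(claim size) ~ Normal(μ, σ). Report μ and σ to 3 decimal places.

μ ≈ 5.328, σ ≈ 1.125

If T ~ Lognormal(μ,σ) then ln T ~ Normal(μ,σ), so the p-quantile of ln T is μ + z_p·σ.
ln(42.4) = 3.747 and ln(206) = 5.328; z_{0.08} = -1.405, z_{0.5} = 0.
σ = (5.328 − 3.747)/(0 − (-1.405)) = 1.125.
μ = 3.747 − (-1.405)·1.125 = 5.328.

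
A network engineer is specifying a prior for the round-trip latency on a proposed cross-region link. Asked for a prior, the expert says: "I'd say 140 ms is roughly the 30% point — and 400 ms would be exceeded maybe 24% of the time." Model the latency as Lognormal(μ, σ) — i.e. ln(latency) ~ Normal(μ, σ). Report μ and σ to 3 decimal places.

μ ≈ 5.389, σ ≈ 0.853

If T ~ Lognormal(μ,σ) then ln T ~ Normal(μ,σ), so the p-quantile of ln T is μ + z_p·σ.
ln(140) = 4.942 and ln(400) = 5.991; z_{0.3} = -0.5244, z_{0.76} = 0.7063.
σ = (5.991 − 4.942)/(0.7063 − (-0.5244)) = 0.853.
μ = 4.942 − (-0.5244)·0.853 = 5.389.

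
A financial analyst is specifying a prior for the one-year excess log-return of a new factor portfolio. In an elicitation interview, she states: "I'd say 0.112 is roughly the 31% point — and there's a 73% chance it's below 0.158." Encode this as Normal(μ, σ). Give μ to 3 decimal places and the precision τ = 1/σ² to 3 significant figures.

μ = 0.133, τ = 581

For Normal(μ,σ), the p-quantile is μ + z_p·σ. Here z_{0.31} = -0.4959, z_{0.73} = 0.6128.
So 0.112 = μ − 0.4959σ and 0.158 = μ + 0.6128σ.
Subtracting: σ = (0.158 − 0.112)/(0.6128 − (-0.4959)) = 0.041.
Then μ = 0.112 − (-0.4959)·0.041 = 0.133.
Precision τ = 1/σ² = 1/0.04149² = 581.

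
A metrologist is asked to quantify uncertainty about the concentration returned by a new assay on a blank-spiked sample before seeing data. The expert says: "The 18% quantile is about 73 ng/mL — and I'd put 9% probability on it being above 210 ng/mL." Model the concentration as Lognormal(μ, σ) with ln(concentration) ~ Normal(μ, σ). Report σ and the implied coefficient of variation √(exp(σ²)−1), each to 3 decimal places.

σ ≈ 0.468, CV ≈ 0.495

If T ~ Lognormal(μ,σ) then ln T ~ Normal(μ,σ), so the p-quantile of ln T is μ + z_p·σ.
ln(73) = 4.29 and ln(210) = 5.347; z_{0.18} = -0.9154, z_{0.91} = 1.341.
σ = (5.347 − 4.29)/(1.341 − (-0.9154)) = 0.468.
μ = 4.29 − (-0.9154)·0.468 = 4.719.
CV = √(exp(σ²)−1) = √(exp(0.2193)−1) = 0.495.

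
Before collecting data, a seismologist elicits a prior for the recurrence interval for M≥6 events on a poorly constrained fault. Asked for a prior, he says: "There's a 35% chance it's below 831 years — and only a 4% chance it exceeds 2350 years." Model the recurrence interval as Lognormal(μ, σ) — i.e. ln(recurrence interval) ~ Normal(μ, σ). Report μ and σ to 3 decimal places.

If T ~ Lognormal(μ,σ) then ln T ~ Normal(μ,σ), so the p-quantile of ln T is μ + z_p·σ.
ln(831) = 6.723 and ln(2350) = 7.762; z_{0.35} = -0.3853, z_{0.96} = 1.751.
σ = (7.762 − 6.723)/(1.751 − (-0.3853)) = 0.487.
μ = 6.723 − (-0.3853)·0.487 = 6.910.

μ ≈ 6.910, σ ≈ 0.487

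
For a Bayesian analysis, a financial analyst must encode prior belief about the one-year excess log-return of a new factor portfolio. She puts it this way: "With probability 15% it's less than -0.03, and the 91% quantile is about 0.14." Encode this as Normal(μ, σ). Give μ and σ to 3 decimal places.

The p-quantile of Normal(μ,σ) is μ + z_p·σ, with z_{0.15} = -1.036 and z_{0.91} = 1.341.
Eliminate σ: μ = (z₂·x₁ − z₁·x₂)/(z₂ − z₁) = (1.341·-0.03 − (-1.036)·0.14)/2.377 = 0.044.
Then σ = (x₂ − x₁)/(z₂ − z₁) = (0.14 − -0.03)/2.377 = 0.072.

μ = 0.044, σ = 0.072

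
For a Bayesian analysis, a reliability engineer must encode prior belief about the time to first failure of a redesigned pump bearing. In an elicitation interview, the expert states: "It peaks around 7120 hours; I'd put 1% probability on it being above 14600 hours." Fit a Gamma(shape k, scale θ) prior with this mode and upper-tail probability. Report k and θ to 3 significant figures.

k ≈ 10.5, θ ≈ 751

Gamma(k,θ) with k>1 has mode (k−1)θ, so θ = 7120/(k−1).
Need P(X < 14600) = 0.99 with θ tied to k this way. Start at k = 2, θ = 7120: P(X<14600) ≈ 0.608.
Too low — raise k to concentrate. Iterating converges to k ≈ 10.5.
Then θ = 7120/(10.5−1) ≈ 751.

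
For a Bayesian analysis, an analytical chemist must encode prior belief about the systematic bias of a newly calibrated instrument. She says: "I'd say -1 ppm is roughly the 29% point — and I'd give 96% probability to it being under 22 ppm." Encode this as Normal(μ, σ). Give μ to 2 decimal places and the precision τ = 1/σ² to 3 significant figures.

The p-quantile of Normal(μ,σ) is μ + z_p·σ, with z_{0.29} = -0.5534 and z_{0.96} = 1.751.
Eliminate σ: μ = (z₂·x₁ − z₁·x₂)/(z₂ − z₁) = (1.751·-1 − (-0.5534)·22)/2.304 = 4.52.
Then σ = (x₂ − x₁)/(z₂ − z₁) = (22 − -1)/2.304 = 9.98.
Precision τ = 1/σ² = 1/9.982² = 0.01.

μ = 4.52, τ = 0.01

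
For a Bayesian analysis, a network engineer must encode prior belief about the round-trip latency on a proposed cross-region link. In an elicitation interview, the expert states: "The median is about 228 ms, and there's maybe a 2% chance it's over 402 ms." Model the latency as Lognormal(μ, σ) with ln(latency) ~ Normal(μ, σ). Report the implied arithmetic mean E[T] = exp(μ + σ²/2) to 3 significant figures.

If T ~ Lognormal(μ,σ) then ln T ~ Normal(μ,σ), so the p-quantile of ln T is μ + z_p·σ.
ln(228) = 5.429 and ln(402) = 5.996; z_{0.5} = 0, z_{0.98} = 2.054.
σ = (5.996 − 5.429)/(2.054 − (0)) = 0.276.
μ = 5.429 − (0)·0.276 = 5.429.
E[T] = exp(μ + σ²/2) = exp(5.429 + 0.0381) = 237 ms.

E[T] ≈ 237 ms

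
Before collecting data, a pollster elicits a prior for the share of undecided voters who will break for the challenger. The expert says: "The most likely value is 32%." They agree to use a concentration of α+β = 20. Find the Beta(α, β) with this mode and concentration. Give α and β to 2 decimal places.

α = 6.76, β = 13.24

For α,β > 1 the Beta mode is (α−1)/(α+β−2). With α+β = 20, the mode is (α−1)/18.
Set (α−1)/18 = 0.32 → α = 1 + 0.32·18 = 6.76.
β = 20 − α = 13.24.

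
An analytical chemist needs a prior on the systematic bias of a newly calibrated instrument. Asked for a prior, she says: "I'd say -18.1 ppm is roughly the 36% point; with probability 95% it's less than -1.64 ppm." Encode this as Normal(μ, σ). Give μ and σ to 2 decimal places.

μ = -15.15, σ = 8.22

The p-quantile of Normal(μ,σ) is μ + z_p·σ, with z_{0.36} = -0.3585 and z_{0.95} = 1.645.
Eliminate σ: μ = (z₂·x₁ − z₁·x₂)/(z₂ − z₁) = (1.645·-18.1 − (-0.3585)·-1.64)/2.003 = -15.15.
Then σ = (x₂ − x₁)/(z₂ − z₁) = (-1.64 − -18.1)/2.003 = 8.22.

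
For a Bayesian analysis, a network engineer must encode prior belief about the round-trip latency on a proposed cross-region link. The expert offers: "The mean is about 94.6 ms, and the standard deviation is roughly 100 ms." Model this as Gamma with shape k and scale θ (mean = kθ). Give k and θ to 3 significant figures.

For Gamma(k, scale θ): mean = kθ, variance = kθ², so CV = 1/√k.
CV = SD/mean = 100/94.6 = 1.057, hence k = 1/CV² = 0.895.
Then θ = mean/k = 94.6/0.895 = 106.

k ≈ 0.895, θ ≈ 106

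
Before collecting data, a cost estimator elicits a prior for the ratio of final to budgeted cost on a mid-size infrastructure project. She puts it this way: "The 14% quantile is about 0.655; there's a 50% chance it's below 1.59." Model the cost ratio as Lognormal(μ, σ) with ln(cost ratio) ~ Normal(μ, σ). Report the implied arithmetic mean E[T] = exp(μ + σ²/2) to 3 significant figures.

E[T] ≈ 2.23

If T ~ Lognormal(μ,σ) then ln T ~ Normal(μ,σ), so the p-quantile of ln T is μ + z_p·σ.
ln(0.655) = -0.4231 and ln(1.59) = 0.4637; z_{0.14} = -1.08, z_{0.5} = 0.
σ = (0.4637 − -0.4231)/(0 − (-1.08)) = 0.821.
μ = -0.4231 − (-1.08)·0.821 = 0.464.
E[T] = exp(μ + σ²/2) = exp(0.464 + 0.3370) = 2.23.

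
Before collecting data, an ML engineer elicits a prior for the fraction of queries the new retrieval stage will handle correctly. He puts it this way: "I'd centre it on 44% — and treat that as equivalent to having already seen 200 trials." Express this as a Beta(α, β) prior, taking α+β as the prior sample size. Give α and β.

α = 88, β = 112

Under the effective-sample-size interpretation, Beta(α, β) has prior mean α/(α+β) and prior sample size α+β.
So α+β = 200 and α/(α+β) = 0.44, giving α = 0.44·200 = 88 and β = 200 − 88 = 112.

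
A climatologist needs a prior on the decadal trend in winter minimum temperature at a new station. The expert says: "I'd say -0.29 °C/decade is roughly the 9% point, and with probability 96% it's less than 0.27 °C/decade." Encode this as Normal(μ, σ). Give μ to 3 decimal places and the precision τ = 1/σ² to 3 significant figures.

For Normal(μ,σ), the p-quantile is μ + z_p·σ. Here z_{0.09} = -1.341, z_{0.96} = 1.751.
So -0.29 = μ − 1.341σ and 0.27 = μ + 1.751σ.
Subtracting: σ = (0.27 − -0.29)/(1.751 − (-1.341)) = 0.181.
Then μ = -0.29 − (-1.341)·0.181 = -0.047.
Precision τ = 1/σ² = 1/0.1811² = 30.5.

μ = -0.047, τ = 30.5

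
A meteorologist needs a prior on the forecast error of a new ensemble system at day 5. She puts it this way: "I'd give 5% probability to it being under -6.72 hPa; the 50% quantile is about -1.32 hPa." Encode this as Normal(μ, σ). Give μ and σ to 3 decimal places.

μ = -1.320, σ = 3.283

The p-quantile of Normal(μ,σ) is μ + z_p·σ, with z_{0.05} = -1.645 and z_{0.5} = 0.
Eliminate σ: μ = (z₂·x₁ − z₁·x₂)/(z₂ − z₁) = (0·-6.72 − (-1.645)·-1.32)/1.645 = -1.320.
Then σ = (x₂ − x₁)/(z₂ − z₁) = (-1.32 − -6.72)/1.645 = 3.283.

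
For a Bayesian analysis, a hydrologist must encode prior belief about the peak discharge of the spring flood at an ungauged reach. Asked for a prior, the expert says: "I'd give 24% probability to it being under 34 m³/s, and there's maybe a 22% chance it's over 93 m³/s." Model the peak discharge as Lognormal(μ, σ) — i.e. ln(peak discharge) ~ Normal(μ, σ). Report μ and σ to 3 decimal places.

If T ~ Lognormal(μ,σ) then ln T ~ Normal(μ,σ), so the p-quantile of ln T is μ + z_p·σ.
ln(34) = 3.526 and ln(93) = 4.533; z_{0.24} = -0.7063, z_{0.78} = 0.7722.
σ = (4.533 − 3.526)/(0.7722 − (-0.7063)) = 0.681.
μ = 3.526 − (-0.7063)·0.681 = 4.007.

μ ≈ 4.007, σ ≈ 0.681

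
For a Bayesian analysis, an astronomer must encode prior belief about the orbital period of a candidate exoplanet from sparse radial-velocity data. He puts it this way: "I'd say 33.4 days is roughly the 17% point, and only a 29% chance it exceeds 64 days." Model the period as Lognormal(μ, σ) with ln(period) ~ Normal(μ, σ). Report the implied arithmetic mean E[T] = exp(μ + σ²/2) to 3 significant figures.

If T ~ Lognormal(μ,σ) then ln T ~ Normal(μ,σ), so the p-quantile of ln T is μ + z_p·σ.
ln(33.4) = 3.509 and ln(64) = 4.159; z_{0.17} = -0.9542, z_{0.71} = 0.5534.
σ = (4.159 − 3.509)/(0.5534 − (-0.9542)) = 0.431.
μ = 3.509 − (-0.9542)·0.431 = 3.920.
E[T] = exp(μ + σ²/2) = exp(3.920 + 0.0930) = 55.3 days.

E[T] ≈ 55.3 days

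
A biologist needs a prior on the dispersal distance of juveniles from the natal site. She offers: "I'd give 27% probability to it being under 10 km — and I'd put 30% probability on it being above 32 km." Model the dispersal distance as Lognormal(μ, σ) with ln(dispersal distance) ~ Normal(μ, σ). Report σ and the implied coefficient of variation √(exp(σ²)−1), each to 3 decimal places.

If T ~ Lognormal(μ,σ) then ln T ~ Normal(μ,σ), so the p-quantile of ln T is μ + z_p·σ.
ln(10) = 2.303 and ln(32) = 3.466; z_{0.27} = -0.6128, z_{0.7} = 0.5244.
σ = (3.466 − 2.303)/(0.5244 − (-0.6128)) = 1.023.
μ = 2.303 − (-0.6128)·1.023 = 2.929.
CV = √(exp(σ²)−1) = √(exp(1.0461)−1) = 1.359.

σ ≈ 1.023, CV ≈ 1.359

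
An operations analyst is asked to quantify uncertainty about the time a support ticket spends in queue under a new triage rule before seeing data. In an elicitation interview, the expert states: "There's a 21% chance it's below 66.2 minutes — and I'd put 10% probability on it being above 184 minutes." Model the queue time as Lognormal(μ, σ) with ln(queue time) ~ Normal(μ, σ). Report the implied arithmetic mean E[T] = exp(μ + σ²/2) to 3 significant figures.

E[T] ≈ 111 minutes

If T ~ Lognormal(μ,σ) then ln T ~ Normal(μ,σ), so the p-quantile of ln T is μ + z_p·σ.
ln(66.2) = 4.193 and ln(184) = 5.215; z_{0.21} = -0.8064, z_{0.9} = 1.282.
σ = (5.215 − 4.193)/(1.282 − (-0.8064)) = 0.490.
μ = 4.193 − (-0.8064)·0.490 = 4.587.
E[T] = exp(μ + σ²/2) = exp(4.587 + 0.1199) = 111 minutes.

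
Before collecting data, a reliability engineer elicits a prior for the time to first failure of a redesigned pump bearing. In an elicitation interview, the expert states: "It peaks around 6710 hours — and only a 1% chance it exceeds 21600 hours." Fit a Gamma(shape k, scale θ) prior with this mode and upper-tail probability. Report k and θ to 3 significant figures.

k ≈ 4.24, θ ≈ 2070

Gamma(k,θ) with k>1 has mode (k−1)θ, so θ = 6710/(k−1).
Need P(X < 21600) = 0.99 with θ tied to k this way. Start at k = 2, θ = 6710: P(X<21600) ≈ 0.831.
Too low — raise k to concentrate. Iterating converges to k ≈ 4.24.
Then θ = 6710/(4.24−1) ≈ 2070.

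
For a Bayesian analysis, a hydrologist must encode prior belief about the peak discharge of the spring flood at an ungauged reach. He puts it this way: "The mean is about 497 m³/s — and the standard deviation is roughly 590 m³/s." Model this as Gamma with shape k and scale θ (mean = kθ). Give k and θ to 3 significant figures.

For Gamma(k, scale θ): mean = kθ, variance = kθ², so CV = 1/√k.
CV = SD/mean = 590/497 = 1.187, hence k = 1/CV² = 0.71.
Then θ = mean/k = 497/0.71 = 700.

k ≈ 0.71, θ ≈ 700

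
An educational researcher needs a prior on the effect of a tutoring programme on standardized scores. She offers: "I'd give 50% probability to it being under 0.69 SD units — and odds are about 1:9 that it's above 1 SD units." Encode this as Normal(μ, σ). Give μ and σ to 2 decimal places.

μ = 0.69, σ = 0.24

For Normal(μ,σ), the p-quantile is μ + z_p·σ. Here z_{0.5} = 0, z_{0.9} = 1.282.
So 0.69 = μ + 0σ and 1 = μ + 1.282σ.
Subtracting: σ = (1 − 0.69)/(1.282 − (0)) = 0.24.
Then μ = 0.69 − (0)·0.24 = 0.69.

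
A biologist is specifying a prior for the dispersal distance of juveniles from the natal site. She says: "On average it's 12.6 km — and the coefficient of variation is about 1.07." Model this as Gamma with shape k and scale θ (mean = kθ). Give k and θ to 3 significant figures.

For Gamma(k, scale θ): mean = kθ, variance = kθ², so CV = 1/√k.
CV = 1.07, hence k = 1/CV² = 0.873.
Then θ = mean/k = 12.6/0.873 = 14.4.

k ≈ 0.873, θ ≈ 14.4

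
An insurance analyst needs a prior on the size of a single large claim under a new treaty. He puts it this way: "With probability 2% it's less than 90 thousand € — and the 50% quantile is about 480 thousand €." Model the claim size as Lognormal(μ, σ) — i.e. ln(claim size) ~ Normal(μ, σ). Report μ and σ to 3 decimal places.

If T ~ Lognormal(μ,σ) then ln T ~ Normal(μ,σ), so the p-quantile of ln T is μ + z_p·σ.
ln(90) = 4.5 and ln(480) = 6.174; z_{0.02} = -2.054, z_{0.5} = 0.
σ = (6.174 − 4.5)/(0 − (-2.054)) = 0.815.
μ = 4.5 − (-2.054)·0.815 = 6.174.

μ ≈ 6.174, σ ≈ 0.815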